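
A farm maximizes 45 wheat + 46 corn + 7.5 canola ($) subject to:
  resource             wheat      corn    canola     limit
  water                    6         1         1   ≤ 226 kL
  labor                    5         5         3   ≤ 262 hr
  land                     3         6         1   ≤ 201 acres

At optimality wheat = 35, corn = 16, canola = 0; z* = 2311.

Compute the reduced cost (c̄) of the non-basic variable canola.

Binding: water and land. Non-binding: labor (7 unused).
Slack constraints have shadow price 0 (complementary slackness).
Dual feasibility on the basic columns requires 6·y_water + 3·y_land = 45, 1·y_water + 6·y_land = 46.
Solving: y_water = 4, y_land = 7.
Reduced cost of canola: c₃ − yᵀa₃ = 7.5 − (4·1 + 7·1) = 7.5 − 11 = -3.5.

-3.5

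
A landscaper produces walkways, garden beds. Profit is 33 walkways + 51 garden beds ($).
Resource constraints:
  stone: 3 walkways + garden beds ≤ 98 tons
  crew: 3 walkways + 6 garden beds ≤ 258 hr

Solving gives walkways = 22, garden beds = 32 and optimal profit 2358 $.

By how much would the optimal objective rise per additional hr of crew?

8

Both stone and crew are binding at x*.
The binding rows give the dual system: 3·y_stone + 3·y_crew = 33 and 1·y_stone + 6·y_crew = 51.
Solving: y_stone = 3, y_crew = 8.
Shadow price of crew = 8.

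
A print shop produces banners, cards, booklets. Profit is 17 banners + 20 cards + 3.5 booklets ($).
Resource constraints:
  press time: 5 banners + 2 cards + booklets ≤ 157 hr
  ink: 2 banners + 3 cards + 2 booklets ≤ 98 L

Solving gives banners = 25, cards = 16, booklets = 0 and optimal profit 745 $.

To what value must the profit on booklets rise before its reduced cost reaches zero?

13

At the optimum: press time uses 157 of 157 (binding); ink uses 98 of 98 (binding).
From A_Bᵀ y = c: 5·y_press time + 2·y_ink = 17; 2·y_press time + 3·y_ink = 20.
Solving: y_press time = 1, y_ink = 6.
booklets enters the basis when its profit ≥ yᵀa₃ = 1·1 + 6·2 = 13.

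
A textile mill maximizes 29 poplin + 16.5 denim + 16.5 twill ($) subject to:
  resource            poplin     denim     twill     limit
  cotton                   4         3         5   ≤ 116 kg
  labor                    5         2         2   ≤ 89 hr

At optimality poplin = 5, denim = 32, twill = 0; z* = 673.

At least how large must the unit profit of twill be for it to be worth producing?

Both cotton and labor are binding at x*.
Dual feasibility on the basic columns requires 4·y_cotton + 5·y_labor = 29, 3·y_cotton + 2·y_labor = 16.5.
Solving: y_cotton = 3.5, y_labor = 3.
twill enters the basis when its profit ≥ yᵀa₃ = 3.5·5 + 3·2 = 23.5.

23.5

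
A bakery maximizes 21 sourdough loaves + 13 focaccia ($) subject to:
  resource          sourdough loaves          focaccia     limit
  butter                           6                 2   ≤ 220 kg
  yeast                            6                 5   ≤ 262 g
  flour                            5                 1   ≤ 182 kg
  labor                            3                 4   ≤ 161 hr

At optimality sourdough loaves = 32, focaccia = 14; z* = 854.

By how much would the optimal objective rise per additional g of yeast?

Binding: butter and yeast. Non-binding: flour (8 unused), labor (9 unused).
Slack constraints have shadow price 0 (complementary slackness).
Dual feasibility on the basic columns requires 6·y_butter + 6·y_yeast = 21, 2·y_butter + 5·y_yeast = 13.
This yields shadow prices y_butter = 1.5, y_yeast = 2.
Shadow price of yeast = 2.

2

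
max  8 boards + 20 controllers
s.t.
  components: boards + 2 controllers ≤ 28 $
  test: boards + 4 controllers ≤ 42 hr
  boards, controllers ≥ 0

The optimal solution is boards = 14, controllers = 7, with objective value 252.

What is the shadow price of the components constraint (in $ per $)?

6

At the optimum: components uses 28 of 28 (binding); test uses 42 of 42 (binding).
Dual feasibility on the basic columns requires 1·y_components + 1·y_test = 8, 2·y_components + 4·y_test = 20.
This yields shadow prices y_components = 6, y_test = 2.
Shadow price of components = 6.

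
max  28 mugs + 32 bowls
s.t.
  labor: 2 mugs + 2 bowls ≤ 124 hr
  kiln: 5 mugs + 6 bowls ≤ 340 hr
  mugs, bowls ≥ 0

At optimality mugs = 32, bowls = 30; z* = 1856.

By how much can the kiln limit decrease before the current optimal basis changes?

30

Binding constraints: labor, kiln. The basis is B = [[2,2],[5,6]] with det 2.
Per unit decrease in kiln, x* moves by d = (1, -1).
The basis stays optimal until bowls reaches 0; allowable decrease = 30 hr.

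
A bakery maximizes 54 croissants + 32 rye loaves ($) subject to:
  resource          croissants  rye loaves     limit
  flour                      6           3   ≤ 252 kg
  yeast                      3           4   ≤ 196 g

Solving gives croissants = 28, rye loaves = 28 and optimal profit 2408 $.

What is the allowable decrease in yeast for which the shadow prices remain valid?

Binding constraints: flour, yeast. The basis is B = [[6,3],[3,4]] with det 15.
Per unit decrease in yeast, x* moves by d = (0.2, -0.4).
The basis stays optimal until rye loaves reaches 0; allowable decrease = 70 g.

70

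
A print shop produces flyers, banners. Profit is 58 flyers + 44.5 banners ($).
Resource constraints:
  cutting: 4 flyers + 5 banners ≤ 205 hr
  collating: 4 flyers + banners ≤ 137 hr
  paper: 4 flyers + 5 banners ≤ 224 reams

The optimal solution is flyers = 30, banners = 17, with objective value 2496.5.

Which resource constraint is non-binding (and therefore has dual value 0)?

cutting: 205/205 (binding)
collating: 137/137 (binding)
paper: 205/224 (slack 19)
By complementary slackness, a constraint with positive slack has shadow price 0 → paper.

paper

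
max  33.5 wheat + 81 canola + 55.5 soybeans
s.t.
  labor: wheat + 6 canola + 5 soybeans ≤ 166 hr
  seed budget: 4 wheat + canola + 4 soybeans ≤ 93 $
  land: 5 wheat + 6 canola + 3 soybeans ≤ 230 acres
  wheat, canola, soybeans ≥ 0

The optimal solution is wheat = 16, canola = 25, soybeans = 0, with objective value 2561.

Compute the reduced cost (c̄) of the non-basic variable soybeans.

-2

At the optimum: labor uses 166 of 166 (binding); seed budget uses 89 of 93 (slack = 4); land uses 230 of 230 (binding).
Slack constraints have shadow price 0 (complementary slackness).
Dual feasibility on the basic columns requires 1·y_labor + 5·y_land = 33.5, 6·y_labor + 6·y_land = 81.
→ y_labor = 8.5 and y_land = 5.
Reduced cost of soybeans: c₃ − yᵀa₃ = 55.5 − (8.5·5 + 5·3) = 55.5 − 57.5 = -2.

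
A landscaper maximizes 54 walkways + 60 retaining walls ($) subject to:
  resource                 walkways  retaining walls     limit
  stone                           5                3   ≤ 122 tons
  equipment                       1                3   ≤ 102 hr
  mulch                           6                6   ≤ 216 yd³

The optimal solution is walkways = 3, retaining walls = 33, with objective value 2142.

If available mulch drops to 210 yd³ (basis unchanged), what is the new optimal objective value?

2091

At the optimum: stone uses 114 of 122 (slack = 8); equipment uses 102 of 102 (binding); mulch uses 216 of 216 (binding).
Since stone is not tight, its dual is 0.
The binding rows give the dual system: 1·y_equipment + 6·y_mulch = 54 and 3·y_equipment + 6·y_mulch = 60.
This yields shadow prices y_equipment = 3, y_mulch = 8.5.
Δz = y_mulch·Δb = 8.5 × (-6) = -51, so new z* = 2142 − 51 = 2091.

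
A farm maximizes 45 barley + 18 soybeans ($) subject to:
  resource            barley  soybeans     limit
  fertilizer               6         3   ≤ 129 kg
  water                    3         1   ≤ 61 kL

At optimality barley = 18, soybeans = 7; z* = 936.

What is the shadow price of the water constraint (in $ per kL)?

Both fertilizer and water are binding at x*.
The binding rows give the dual system: 6·y_fertilizer + 3·y_water = 45 and 3·y_fertilizer + 1·y_water = 18.
→ y_fertilizer = 3 and y_water = 9.
Shadow price of water = 9.

9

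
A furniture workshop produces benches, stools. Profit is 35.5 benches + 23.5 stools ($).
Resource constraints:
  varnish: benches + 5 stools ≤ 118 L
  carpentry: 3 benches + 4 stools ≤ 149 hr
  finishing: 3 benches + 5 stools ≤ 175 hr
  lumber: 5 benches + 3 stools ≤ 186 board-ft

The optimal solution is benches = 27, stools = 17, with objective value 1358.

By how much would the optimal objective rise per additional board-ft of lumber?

6.5

At the optimum: varnish uses 112 of 118 (slack = 6); carpentry uses 149 of 149 (binding); finishing uses 166 of 175 (slack = 9); lumber uses 186 of 186 (binding).
By complementary slackness, y = 0 for the non-binding constraints.
From A_Bᵀ y = c: 3·y_carpentry + 5·y_lumber = 35.5; 4·y_carpentry + 3·y_lumber = 23.5.
Solving: y_carpentry = 1, y_lumber = 6.5.
Shadow price of lumber = 6.5.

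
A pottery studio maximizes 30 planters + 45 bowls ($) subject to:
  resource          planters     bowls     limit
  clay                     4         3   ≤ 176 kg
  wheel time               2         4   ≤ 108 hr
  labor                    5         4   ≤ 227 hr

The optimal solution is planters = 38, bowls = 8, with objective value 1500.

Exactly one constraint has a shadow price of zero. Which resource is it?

labor

clay: 176/176 (binding)
wheel time: 108/108 (binding)
labor: 222/227 (slack 5)
By complementary slackness, a constraint with positive slack has shadow price 0 → labor.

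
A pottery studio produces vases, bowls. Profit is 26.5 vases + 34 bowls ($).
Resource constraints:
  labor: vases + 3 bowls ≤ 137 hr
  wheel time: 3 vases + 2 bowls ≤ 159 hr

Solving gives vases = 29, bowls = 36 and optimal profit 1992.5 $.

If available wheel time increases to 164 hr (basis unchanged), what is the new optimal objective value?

2025

Both labor and wheel time are binding at x*.
The binding rows give the dual system: 1·y_labor + 3·y_wheel time = 26.5 and 3·y_labor + 2·y_wheel time = 34.
Solving: y_labor = 7, y_wheel time = 6.5.
Δz = y_wheel time·Δb = 6.5 × (5) = 32.5, so new z* = 1992.5 + 32.5 = 2025.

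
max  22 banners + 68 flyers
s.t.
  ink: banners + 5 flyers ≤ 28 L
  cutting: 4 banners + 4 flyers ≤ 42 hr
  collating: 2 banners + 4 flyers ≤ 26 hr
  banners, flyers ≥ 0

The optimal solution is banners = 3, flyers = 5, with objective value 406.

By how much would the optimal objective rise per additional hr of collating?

7

Check each constraint at x*: ink 28/28 (tight); cutting 32/42 (slack 10); collating 26/26 (tight).
Since cutting is not tight, its dual is 0.
From A_Bᵀ y = c: 1·y_ink + 2·y_collating = 22; 5·y_ink + 4·y_collating = 68.
→ y_ink = 8 and y_collating = 7.
Shadow price of collating = 7.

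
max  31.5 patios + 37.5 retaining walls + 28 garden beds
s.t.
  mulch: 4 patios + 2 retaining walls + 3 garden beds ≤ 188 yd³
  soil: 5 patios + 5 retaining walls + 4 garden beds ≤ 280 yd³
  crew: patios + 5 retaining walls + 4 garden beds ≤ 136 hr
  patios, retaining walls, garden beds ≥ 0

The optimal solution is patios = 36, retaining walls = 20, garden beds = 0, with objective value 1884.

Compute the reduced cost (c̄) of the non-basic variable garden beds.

-2

At the optimum: mulch uses 184 of 188 (slack = 4); soil uses 280 of 280 (binding); crew uses 136 of 136 (binding).
Since mulch is not tight, its dual is 0.
From A_Bᵀ y = c: 5·y_soil + 1·y_crew = 31.5; 5·y_soil + 5·y_crew = 37.5.
Solving: y_soil = 6, y_crew = 1.5.
Reduced cost of garden beds: c₃ − yᵀa₃ = 28 − (6·4 + 1.5·4) = 28 − 30 = -2.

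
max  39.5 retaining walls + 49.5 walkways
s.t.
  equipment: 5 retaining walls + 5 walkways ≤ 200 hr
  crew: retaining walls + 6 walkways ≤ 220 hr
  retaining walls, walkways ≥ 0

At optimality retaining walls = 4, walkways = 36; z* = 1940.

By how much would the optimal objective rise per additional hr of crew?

Both equipment and crew are binding at x*.
The binding rows give the dual system: 5·y_equipment + 1·y_crew = 39.5 and 5·y_equipment + 6·y_crew = 49.5.
This yields shadow prices y_equipment = 7.5, y_crew = 2.
Shadow price of crew = 2.

2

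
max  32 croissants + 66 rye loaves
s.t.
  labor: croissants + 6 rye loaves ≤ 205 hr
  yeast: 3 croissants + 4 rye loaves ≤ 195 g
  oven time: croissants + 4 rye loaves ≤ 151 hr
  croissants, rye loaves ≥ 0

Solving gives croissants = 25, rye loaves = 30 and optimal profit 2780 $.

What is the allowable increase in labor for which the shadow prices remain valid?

10.5

Binding constraints: labor, yeast. The basis is B = [[1,6],[3,4]] with det -14.
Per unit increase in labor, x* moves by d = (-0.2857, 0.2143).
The basis stays optimal until oven time becomes binding; allowable increase = 10.5 hr.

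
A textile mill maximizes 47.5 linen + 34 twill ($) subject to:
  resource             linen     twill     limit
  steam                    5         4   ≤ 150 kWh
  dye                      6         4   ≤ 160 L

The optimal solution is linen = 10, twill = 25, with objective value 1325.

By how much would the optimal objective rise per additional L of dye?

5

Both steam and dye are binding at x*.
From A_Bᵀ y = c: 5·y_steam + 6·y_dye = 47.5; 4·y_steam + 4·y_dye = 34.
This yields shadow prices y_steam = 3.5, y_dye = 5.
Shadow price of dye = 5.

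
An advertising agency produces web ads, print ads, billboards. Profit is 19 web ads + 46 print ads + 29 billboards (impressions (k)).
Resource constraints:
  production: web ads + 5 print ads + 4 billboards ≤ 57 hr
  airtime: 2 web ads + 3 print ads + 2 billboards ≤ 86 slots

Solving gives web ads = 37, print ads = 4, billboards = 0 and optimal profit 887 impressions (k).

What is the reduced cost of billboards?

-5

At the optimum: production uses 57 of 57 (binding); airtime uses 86 of 86 (binding).
Dual feasibility on the basic columns requires 1·y_production + 2·y_airtime = 19, 5·y_production + 3·y_airtime = 46.
This yields shadow prices y_production = 5, y_airtime = 7.
Reduced cost of billboards: c₃ − yᵀa₃ = 29 − (5·4 + 7·2) = 29 − 34 = -5.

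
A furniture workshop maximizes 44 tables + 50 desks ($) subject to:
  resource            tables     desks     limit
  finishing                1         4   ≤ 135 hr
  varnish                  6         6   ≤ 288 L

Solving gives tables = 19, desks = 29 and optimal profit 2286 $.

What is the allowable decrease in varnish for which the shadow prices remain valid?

Binding constraints: finishing, varnish. The basis is B = [[1,4],[6,6]] with det -18.
Per unit decrease in varnish, x* moves by d = (-0.2222, 0.0556).
The basis stays optimal until tables reaches 0; allowable decrease = 85.5 L.

85.5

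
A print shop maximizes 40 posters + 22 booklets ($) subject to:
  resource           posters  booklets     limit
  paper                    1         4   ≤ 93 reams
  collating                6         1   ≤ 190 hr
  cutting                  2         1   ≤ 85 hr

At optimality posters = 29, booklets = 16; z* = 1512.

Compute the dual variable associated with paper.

4

At the optimum: paper uses 93 of 93 (binding); collating uses 190 of 190 (binding); cutting uses 74 of 85 (slack = 11).
By complementary slackness, y = 0 for the non-binding constraint.
From A_Bᵀ y = c: 1·y_paper + 6·y_collating = 40; 4·y_paper + 1·y_collating = 22.
This yields shadow prices y_paper = 4, y_collating = 6.
Shadow price of paper = 4.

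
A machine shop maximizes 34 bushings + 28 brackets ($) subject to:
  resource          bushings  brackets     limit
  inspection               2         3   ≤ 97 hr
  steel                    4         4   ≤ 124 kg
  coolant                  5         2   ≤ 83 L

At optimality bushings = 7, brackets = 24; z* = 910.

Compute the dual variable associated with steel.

Binding: steel and coolant. Non-binding: inspection (11 unused).
Since inspection is not tight, its dual is 0.
Dual feasibility on the basic columns requires 4·y_steel + 5·y_coolant = 34, 4·y_steel + 2·y_coolant = 28.
This yields shadow prices y_steel = 6, y_coolant = 2.
Shadow price of steel = 6.

6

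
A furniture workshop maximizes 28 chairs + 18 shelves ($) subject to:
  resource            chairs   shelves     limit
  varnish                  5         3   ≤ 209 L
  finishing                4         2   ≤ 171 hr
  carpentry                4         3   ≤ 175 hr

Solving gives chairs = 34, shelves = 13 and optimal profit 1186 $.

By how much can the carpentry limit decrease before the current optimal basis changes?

Binding constraints: varnish, carpentry. The basis is B = [[5,3],[4,3]] with det 3.
Per unit decrease in carpentry, x* moves by d = (1, -1.6667).
The basis stays optimal until shelves reaches 0; allowable decrease = 7.8 hr.

7.8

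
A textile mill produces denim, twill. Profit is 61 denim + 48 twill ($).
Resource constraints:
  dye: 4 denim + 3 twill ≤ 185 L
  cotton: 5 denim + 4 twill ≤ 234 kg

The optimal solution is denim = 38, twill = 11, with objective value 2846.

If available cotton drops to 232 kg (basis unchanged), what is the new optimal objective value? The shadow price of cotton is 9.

2828

Δb = -2, so new z* = 2846 + (9)·(-2) = 2846 − 18 = 2828.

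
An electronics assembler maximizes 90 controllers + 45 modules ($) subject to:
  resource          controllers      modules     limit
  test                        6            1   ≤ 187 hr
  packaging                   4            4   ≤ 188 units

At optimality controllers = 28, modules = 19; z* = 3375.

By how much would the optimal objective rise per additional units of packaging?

9

Both test and packaging are binding at x*.
The binding rows give the dual system: 6·y_test + 4·y_packaging = 90 and 1·y_test + 4·y_packaging = 45.
This yields shadow prices y_test = 9, y_packaging = 9.
Shadow price of packaging = 9.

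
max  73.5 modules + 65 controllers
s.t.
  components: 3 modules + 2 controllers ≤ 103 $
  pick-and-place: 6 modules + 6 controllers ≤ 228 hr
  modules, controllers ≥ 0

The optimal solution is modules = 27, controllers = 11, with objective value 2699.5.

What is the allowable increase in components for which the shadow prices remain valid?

Binding constraints: components, pick-and-place. The basis is B = [[3,2],[6,6]] with det 6.
Per unit increase in components, x* moves by d = (1, -1).
The basis stays optimal until controllers reaches 0; allowable increase = 11 $.

11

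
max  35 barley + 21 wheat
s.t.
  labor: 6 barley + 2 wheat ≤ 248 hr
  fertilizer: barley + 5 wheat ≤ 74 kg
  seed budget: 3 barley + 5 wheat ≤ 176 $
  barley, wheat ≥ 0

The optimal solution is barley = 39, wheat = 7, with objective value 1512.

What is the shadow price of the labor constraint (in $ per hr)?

5.5

At the optimum: labor uses 248 of 248 (binding); fertilizer uses 74 of 74 (binding); seed budget uses 152 of 176 (slack = 24).
Since seed budget is not tight, its dual is 0.
From A_Bᵀ y = c: 6·y_labor + 1·y_fertilizer = 35; 2·y_labor + 5·y_fertilizer = 21.
This yields shadow prices y_labor = 5.5, y_fertilizer = 2.
Shadow price of labor = 5.5.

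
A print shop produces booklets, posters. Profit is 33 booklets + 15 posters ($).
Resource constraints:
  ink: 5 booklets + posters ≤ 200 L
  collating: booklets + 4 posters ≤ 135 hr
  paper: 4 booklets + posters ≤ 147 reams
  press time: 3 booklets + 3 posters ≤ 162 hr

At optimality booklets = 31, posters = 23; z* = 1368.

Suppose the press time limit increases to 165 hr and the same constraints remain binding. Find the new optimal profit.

Check each constraint at x*: ink 178/200 (slack 22); collating 123/135 (slack 12); paper 147/147 (tight); press time 162/162 (tight).
Slack constraints have shadow price 0 (complementary slackness).
The binding rows give the dual system: 4·y_paper + 3·y_press time = 33 and 1·y_paper + 3·y_press time = 15.
This yields shadow prices y_paper = 6, y_press time = 3.
Δz = y_press time·Δb = 3 × (3) = 9, so new z* = 1368 + 9 = 1377.

1377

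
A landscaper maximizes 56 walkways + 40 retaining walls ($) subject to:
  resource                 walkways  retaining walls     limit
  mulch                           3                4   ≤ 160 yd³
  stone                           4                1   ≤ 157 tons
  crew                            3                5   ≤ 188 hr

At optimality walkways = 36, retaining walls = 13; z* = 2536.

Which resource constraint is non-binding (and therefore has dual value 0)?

crew

mulch: 160/160 (binding)
stone: 157/157 (binding)
crew: 173/188 (slack 15)
By complementary slackness, a constraint with positive slack has shadow price 0 → crew.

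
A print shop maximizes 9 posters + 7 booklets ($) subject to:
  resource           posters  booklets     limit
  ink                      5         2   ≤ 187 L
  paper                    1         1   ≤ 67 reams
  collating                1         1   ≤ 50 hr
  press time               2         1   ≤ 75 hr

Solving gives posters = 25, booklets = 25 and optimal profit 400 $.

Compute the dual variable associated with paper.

0

Binding: collating and press time. Non-binding: ink (12 unused), paper (17 unused).
Since ink, paper are not tight, their duals are 0.
From A_Bᵀ y = c: 1·y_collating + 2·y_press time = 9; 1·y_collating + 1·y_press time = 7.
This yields shadow prices y_collating = 5, y_press time = 2.
Shadow price of paper = 0.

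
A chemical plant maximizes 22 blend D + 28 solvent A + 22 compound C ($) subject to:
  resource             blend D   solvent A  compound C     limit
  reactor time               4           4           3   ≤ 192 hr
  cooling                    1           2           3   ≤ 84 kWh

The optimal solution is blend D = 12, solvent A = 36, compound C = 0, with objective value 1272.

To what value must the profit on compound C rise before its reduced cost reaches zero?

30

Check each constraint at x*: reactor time 192/192 (tight); cooling 84/84 (tight).
The binding rows give the dual system: 4·y_reactor time + 1·y_cooling = 22 and 4·y_reactor time + 2·y_cooling = 28.
Solving: y_reactor time = 4, y_cooling = 6.
compound C enters the basis when its profit ≥ yᵀa₃ = 4·3 + 6·3 = 30.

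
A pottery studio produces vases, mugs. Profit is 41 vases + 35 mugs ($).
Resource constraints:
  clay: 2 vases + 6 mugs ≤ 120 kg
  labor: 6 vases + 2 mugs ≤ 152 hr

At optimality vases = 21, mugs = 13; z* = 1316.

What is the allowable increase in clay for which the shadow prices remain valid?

Binding constraints: clay, labor. The basis is B = [[2,6],[6,2]] with det -32.
Per unit increase in clay, x* moves by d = (-0.0625, 0.1875).
The basis stays optimal until vases reaches 0; allowable increase = 336 kg.

336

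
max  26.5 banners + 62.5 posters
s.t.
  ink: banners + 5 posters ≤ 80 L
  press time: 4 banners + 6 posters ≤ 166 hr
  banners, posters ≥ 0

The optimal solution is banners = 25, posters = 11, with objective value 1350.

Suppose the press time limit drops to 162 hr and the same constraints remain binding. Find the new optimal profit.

Both ink and press time are binding at x*.
The binding rows give the dual system: 1·y_ink + 4·y_press time = 26.5 and 5·y_ink + 6·y_press time = 62.5.
Solving: y_ink = 6.5, y_press time = 5.
Δz = y_press time·Δb = 5 × (-4) = -20, so new z* = 1350 − 20 = 1330.

1330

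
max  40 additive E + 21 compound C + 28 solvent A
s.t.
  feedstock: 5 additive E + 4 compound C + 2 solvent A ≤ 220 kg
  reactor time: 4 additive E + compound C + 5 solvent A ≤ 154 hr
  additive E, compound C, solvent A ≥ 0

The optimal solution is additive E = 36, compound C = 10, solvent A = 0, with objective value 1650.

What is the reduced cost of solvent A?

-5

At the optimum: feedstock uses 220 of 220 (binding); reactor time uses 154 of 154 (binding).
From A_Bᵀ y = c: 5·y_feedstock + 4·y_reactor time = 40; 4·y_feedstock + 1·y_reactor time = 21.
This yields shadow prices y_feedstock = 4, y_reactor time = 5.
Reduced cost of solvent A: c₃ − yᵀa₃ = 28 − (4·2 + 5·5) = 28 − 33 = -5.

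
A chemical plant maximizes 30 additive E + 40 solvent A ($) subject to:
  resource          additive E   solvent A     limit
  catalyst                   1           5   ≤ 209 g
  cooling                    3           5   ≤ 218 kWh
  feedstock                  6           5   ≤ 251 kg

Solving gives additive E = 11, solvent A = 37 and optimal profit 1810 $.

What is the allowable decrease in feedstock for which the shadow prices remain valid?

Binding constraints: cooling, feedstock. The basis is B = [[3,5],[6,5]] with det -15.
Per unit decrease in feedstock, x* moves by d = (-0.3333, 0.2).
The basis stays optimal until catalyst becomes binding; allowable decrease = 19.5 kg.

19.5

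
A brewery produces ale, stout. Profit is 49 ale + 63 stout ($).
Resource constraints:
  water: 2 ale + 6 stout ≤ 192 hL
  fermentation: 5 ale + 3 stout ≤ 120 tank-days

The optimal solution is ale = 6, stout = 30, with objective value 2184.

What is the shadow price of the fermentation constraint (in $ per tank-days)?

At the optimum: water uses 192 of 192 (binding); fermentation uses 120 of 120 (binding).
The binding rows give the dual system: 2·y_water + 5·y_fermentation = 49 and 6·y_water + 3·y_fermentation = 63.
Solving: y_water = 7, y_fermentation = 7.
Shadow price of fermentation = 7.

7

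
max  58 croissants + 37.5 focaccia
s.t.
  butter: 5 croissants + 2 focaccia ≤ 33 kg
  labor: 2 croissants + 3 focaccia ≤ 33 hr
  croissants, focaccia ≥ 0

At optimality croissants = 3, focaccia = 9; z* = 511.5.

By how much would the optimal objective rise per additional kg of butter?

9

Both butter and labor are binding at x*.
Dual feasibility on the basic columns requires 5·y_butter + 2·y_labor = 58, 2·y_butter + 3·y_labor = 37.5.
→ y_butter = 9 and y_labor = 6.5.
Shadow price of butter = 9.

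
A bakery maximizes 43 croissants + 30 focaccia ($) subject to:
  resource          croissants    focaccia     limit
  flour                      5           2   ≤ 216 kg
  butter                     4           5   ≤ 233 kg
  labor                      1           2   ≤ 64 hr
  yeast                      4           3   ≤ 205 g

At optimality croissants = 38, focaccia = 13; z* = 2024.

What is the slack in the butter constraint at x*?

16

butter used = 4·38 + 5·13 = 217; slack = 233 − 217 = 16.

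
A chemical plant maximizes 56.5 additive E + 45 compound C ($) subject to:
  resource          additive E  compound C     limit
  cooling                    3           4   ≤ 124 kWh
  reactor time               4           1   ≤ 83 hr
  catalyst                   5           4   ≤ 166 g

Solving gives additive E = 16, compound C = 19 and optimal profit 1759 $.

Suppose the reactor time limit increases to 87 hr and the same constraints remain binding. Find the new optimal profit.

1787

Binding: cooling and reactor time. Non-binding: catalyst (10 unused).
By complementary slackness, y = 0 for the non-binding constraint.
From A_Bᵀ y = c: 3·y_cooling + 4·y_reactor time = 56.5; 4·y_cooling + 1·y_reactor time = 45.
Solving: y_cooling = 9.5, y_reactor time = 7.
Δz = y_reactor time·Δb = 7 × (4) = 28, so new z* = 1759 + 28 = 1787.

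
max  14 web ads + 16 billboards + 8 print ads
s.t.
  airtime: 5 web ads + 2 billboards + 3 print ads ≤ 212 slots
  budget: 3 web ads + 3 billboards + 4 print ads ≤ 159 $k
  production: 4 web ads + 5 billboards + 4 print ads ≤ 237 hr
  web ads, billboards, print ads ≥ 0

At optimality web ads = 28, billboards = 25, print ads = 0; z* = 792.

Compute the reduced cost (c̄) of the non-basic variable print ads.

Check each constraint at x*: airtime 190/212 (slack 22); budget 159/159 (tight); production 237/237 (tight).
Since airtime is not tight, its dual is 0.
The binding rows give the dual system: 3·y_budget + 4·y_production = 14 and 3·y_budget + 5·y_production = 16.
Solving: y_budget = 2, y_production = 2.
Reduced cost of print ads: c₃ − yᵀa₃ = 8 − (2·4 + 2·4) = 8 − 16 = -8.

-8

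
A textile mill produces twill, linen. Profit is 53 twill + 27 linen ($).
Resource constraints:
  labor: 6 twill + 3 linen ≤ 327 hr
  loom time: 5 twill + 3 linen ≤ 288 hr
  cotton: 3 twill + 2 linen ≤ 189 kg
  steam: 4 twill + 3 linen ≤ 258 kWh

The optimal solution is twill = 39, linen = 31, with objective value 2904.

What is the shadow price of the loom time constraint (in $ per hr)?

Check each constraint at x*: labor 327/327 (tight); loom time 288/288 (tight); cotton 179/189 (slack 10); steam 249/258 (slack 9).
By complementary slackness, y = 0 for the non-binding constraints.
Dual feasibility on the basic columns requires 6·y_labor + 5·y_loom time = 53, 3·y_labor + 3·y_loom time = 27.
This yields shadow prices y_labor = 8, y_loom time = 1.
Shadow price of loom time = 1.

1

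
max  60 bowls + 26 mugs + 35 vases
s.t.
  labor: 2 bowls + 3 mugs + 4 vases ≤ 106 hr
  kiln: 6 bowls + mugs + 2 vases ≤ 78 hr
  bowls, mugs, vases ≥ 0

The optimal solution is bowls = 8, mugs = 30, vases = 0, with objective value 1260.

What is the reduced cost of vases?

At the optimum: labor uses 106 of 106 (binding); kiln uses 78 of 78 (binding).
Dual feasibility on the basic columns requires 2·y_labor + 6·y_kiln = 60, 3·y_labor + 1·y_kiln = 26.
→ y_labor = 6 and y_kiln = 8.
Reduced cost of vases: c₃ − yᵀa₃ = 35 − (6·4 + 8·2) = 35 − 40 = -5.

-5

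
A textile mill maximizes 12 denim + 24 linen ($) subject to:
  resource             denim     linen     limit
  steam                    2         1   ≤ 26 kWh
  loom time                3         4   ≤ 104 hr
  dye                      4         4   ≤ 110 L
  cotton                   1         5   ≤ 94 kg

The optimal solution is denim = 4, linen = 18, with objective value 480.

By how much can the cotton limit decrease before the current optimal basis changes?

81

Binding constraints: steam, cotton. The basis is B = [[2,1],[1,5]] with det 9.
Per unit decrease in cotton, x* moves by d = (0.1111, -0.2222).
The basis stays optimal until linen reaches 0; allowable decrease = 81 kg.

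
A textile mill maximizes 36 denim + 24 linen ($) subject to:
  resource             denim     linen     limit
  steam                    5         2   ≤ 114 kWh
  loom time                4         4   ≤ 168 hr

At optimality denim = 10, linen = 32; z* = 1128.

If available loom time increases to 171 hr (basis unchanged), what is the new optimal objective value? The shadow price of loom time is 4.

1140

Δb = 3, so new z* = 1128 + (4)·(3) = 1128 + 12 = 1140.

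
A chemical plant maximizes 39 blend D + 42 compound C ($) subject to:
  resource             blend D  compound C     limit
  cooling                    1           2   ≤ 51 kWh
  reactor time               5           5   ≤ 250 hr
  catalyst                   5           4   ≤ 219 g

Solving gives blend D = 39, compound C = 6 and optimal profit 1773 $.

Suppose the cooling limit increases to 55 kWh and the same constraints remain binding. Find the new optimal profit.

At the optimum: cooling uses 51 of 51 (binding); reactor time uses 225 of 250 (slack = 25); catalyst uses 219 of 219 (binding).
Since reactor time is not tight, its dual is 0.
The binding rows give the dual system: 1·y_cooling + 5·y_catalyst = 39 and 2·y_cooling + 4·y_catalyst = 42.
Solving: y_cooling = 9, y_catalyst = 6.
Δz = y_cooling·Δb = 9 × (4) = 36, so new z* = 1773 + 36 = 1809.

1809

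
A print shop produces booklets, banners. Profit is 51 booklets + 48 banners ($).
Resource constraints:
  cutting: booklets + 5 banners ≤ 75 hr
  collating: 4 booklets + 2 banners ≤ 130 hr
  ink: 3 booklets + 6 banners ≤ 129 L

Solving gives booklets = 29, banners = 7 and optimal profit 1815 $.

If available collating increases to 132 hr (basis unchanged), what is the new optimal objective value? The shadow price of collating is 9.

Δb = 2, so new z* = 1815 + (9)·(2) = 1815 + 18 = 1833.

1833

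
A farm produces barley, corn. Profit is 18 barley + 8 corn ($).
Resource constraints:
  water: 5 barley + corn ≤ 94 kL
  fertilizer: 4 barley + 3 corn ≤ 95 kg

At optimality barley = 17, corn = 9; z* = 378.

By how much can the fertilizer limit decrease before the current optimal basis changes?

Binding constraints: water, fertilizer. The basis is B = [[5,1],[4,3]] with det 11.
Per unit decrease in fertilizer, x* moves by d = (0.0909, -0.4545).
The basis stays optimal until corn reaches 0; allowable decrease = 19.8 kg.

19.8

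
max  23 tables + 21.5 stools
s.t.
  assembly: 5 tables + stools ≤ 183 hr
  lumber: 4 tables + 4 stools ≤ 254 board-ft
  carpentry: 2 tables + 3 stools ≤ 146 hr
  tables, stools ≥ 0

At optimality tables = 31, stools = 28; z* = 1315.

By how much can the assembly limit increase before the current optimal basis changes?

Binding constraints: assembly, carpentry. The basis is B = [[5,1],[2,3]] with det 13.
Per unit increase in assembly, x* moves by d = (0.2308, -0.1538).
The basis stays optimal until lumber becomes binding; allowable increase = 58.5 hr.

58.5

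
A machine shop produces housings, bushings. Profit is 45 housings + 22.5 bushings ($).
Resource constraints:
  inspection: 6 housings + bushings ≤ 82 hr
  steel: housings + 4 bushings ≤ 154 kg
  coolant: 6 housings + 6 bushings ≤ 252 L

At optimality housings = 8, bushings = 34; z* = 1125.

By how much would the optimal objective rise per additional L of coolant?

Check each constraint at x*: inspection 82/82 (tight); steel 144/154 (slack 10); coolant 252/252 (tight).
By complementary slackness, y = 0 for the non-binding constraint.
Dual feasibility on the basic columns requires 6·y_inspection + 6·y_coolant = 45, 1·y_inspection + 6·y_coolant = 22.5.
→ y_inspection = 4.5 and y_coolant = 3.
Shadow price of coolant = 3.

3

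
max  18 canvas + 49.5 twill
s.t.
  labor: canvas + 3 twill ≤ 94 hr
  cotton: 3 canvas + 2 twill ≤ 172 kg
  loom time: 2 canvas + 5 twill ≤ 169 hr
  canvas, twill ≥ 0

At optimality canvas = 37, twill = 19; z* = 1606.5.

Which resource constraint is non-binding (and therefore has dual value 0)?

cotton

labor: 94/94 (binding)
cotton: 149/172 (slack 23)
loom time: 169/169 (binding)
By complementary slackness, a constraint with positive slack has shadow price 0 → cotton.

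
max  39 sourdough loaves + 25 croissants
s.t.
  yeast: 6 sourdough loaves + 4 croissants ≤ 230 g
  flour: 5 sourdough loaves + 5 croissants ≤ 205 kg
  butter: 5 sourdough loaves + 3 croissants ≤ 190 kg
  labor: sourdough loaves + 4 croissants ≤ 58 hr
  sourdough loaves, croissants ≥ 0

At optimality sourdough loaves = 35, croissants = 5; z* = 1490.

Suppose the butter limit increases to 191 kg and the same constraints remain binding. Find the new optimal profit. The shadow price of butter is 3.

1493

Δb = 1, so new z* = 1490 + (3)·(1) = 1490 + 3 = 1493.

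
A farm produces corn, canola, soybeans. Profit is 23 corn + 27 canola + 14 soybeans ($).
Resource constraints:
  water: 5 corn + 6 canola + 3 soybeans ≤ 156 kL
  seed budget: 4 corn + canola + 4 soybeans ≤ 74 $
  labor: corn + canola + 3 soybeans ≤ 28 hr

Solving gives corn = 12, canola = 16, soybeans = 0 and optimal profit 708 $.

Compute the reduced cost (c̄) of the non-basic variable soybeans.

Binding: water and labor. Non-binding: seed budget (10 unused).
By complementary slackness, y = 0 for the non-binding constraint.
From A_Bᵀ y = c: 5·y_water + 1·y_labor = 23; 6·y_water + 1·y_labor = 27.
This yields shadow prices y_water = 4, y_labor = 3.
Reduced cost of soybeans: c₃ − yᵀa₃ = 14 − (4·3 + 3·3) = 14 − 21 = -7.

-7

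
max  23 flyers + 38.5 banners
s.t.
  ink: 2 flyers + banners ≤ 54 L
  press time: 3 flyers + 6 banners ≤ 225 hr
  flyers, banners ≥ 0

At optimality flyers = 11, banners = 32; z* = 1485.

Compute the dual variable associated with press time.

6

At the optimum: ink uses 54 of 54 (binding); press time uses 225 of 225 (binding).
The binding rows give the dual system: 2·y_ink + 3·y_press time = 23 and 1·y_ink + 6·y_press time = 38.5.
→ y_ink = 2.5 and y_press time = 6.
Shadow price of press time = 6.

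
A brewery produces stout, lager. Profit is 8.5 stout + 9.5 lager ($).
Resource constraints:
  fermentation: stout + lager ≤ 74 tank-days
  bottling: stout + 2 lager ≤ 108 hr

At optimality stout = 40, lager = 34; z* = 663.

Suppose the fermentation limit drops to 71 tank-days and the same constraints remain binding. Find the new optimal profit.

At the optimum: fermentation uses 74 of 74 (binding); bottling uses 108 of 108 (binding).
From A_Bᵀ y = c: 1·y_fermentation + 1·y_bottling = 8.5; 1·y_fermentation + 2·y_bottling = 9.5.
→ y_fermentation = 7.5 and y_bottling = 1.
Δz = y_fermentation·Δb = 7.5 × (-3) = -22.5, so new z* = 663 − 22.5 = 640.5.

640.5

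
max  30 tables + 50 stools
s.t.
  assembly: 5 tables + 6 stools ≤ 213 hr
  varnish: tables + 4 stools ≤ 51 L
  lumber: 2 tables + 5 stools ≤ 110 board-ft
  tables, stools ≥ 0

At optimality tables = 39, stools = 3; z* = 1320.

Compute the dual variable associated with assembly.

5

At the optimum: assembly uses 213 of 213 (binding); varnish uses 51 of 51 (binding); lumber uses 93 of 110 (slack = 17).
Since lumber is not tight, its dual is 0.
Dual feasibility on the basic columns requires 5·y_assembly + 1·y_varnish = 30, 6·y_assembly + 4·y_varnish = 50.
→ y_assembly = 5 and y_varnish = 5.
Shadow price of assembly = 5.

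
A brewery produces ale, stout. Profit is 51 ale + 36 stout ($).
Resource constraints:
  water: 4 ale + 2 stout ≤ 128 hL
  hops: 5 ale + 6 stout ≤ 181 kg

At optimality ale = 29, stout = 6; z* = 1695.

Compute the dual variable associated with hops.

3

At the optimum: water uses 128 of 128 (binding); hops uses 181 of 181 (binding).
From A_Bᵀ y = c: 4·y_water + 5·y_hops = 51; 2·y_water + 6·y_hops = 36.
Solving: y_water = 9, y_hops = 3.
Shadow price of hops = 3.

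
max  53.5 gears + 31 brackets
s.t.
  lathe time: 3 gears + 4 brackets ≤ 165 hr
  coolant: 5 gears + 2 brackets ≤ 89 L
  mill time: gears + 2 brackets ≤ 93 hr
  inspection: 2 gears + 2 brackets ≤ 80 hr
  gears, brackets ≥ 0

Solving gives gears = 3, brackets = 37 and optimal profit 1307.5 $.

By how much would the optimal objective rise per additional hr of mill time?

Binding: coolant and inspection. Non-binding: lathe time (8 unused), mill time (16 unused).
Since lathe time, mill time are not tight, their duals are 0.
Dual feasibility on the basic columns requires 5·y_coolant + 2·y_inspection = 53.5, 2·y_coolant + 2·y_inspection = 31.
This yields shadow prices y_coolant = 7.5, y_inspection = 8.
Shadow price of mill time = 0.

0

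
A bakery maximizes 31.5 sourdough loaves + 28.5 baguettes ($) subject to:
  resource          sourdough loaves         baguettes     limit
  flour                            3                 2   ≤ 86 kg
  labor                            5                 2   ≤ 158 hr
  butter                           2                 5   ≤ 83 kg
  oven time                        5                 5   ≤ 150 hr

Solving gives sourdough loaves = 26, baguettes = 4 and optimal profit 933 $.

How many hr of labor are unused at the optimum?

20

labor used = 5·26 + 2·4 = 138; slack = 158 − 138 = 20.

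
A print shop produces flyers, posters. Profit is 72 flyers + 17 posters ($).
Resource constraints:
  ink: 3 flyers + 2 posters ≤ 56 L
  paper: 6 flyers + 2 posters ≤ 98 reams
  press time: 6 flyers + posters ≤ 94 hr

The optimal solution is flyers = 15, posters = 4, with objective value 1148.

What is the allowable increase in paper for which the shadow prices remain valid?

2

Binding constraints: paper, press time. The basis is B = [[6,2],[6,1]] with det -6.
Per unit increase in paper, x* moves by d = (-0.1667, 1).
The basis stays optimal until ink becomes binding; allowable increase = 2 reams.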